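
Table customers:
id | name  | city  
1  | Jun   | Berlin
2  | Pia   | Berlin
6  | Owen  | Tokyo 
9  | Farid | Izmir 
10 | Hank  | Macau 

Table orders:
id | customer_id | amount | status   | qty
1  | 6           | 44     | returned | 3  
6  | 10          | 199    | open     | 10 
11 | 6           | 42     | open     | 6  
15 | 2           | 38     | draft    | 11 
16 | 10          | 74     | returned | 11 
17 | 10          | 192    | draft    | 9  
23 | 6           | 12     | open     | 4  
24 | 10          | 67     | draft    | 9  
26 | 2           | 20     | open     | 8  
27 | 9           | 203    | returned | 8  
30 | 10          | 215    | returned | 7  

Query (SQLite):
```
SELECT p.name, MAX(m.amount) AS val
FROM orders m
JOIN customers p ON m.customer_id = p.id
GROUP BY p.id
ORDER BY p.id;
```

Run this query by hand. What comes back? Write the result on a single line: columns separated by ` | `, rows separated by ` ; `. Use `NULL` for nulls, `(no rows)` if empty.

Pia | 38 ; Owen | 44 ; Farid | 203 ; Hank | 215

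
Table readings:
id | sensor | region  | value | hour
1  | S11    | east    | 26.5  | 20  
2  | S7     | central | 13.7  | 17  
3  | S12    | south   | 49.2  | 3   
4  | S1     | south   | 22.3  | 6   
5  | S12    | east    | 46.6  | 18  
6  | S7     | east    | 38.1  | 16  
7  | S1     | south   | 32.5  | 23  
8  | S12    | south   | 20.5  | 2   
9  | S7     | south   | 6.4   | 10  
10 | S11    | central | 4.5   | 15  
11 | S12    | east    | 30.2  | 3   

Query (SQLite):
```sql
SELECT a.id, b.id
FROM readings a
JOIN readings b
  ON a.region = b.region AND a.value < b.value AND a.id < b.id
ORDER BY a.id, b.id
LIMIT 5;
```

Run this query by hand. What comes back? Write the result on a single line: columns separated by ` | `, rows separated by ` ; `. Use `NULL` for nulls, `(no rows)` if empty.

Pairs (a,b) with same region, a.value < b.value, a.id < b.id.
region groups: central:{2,10} east:{1,5,6,11} south:{3,4,7,8,9}
Ordered by (a.id, b.id); first 5.

1 | 5 ; 1 | 6 ; 1 | 11 ; 4 | 7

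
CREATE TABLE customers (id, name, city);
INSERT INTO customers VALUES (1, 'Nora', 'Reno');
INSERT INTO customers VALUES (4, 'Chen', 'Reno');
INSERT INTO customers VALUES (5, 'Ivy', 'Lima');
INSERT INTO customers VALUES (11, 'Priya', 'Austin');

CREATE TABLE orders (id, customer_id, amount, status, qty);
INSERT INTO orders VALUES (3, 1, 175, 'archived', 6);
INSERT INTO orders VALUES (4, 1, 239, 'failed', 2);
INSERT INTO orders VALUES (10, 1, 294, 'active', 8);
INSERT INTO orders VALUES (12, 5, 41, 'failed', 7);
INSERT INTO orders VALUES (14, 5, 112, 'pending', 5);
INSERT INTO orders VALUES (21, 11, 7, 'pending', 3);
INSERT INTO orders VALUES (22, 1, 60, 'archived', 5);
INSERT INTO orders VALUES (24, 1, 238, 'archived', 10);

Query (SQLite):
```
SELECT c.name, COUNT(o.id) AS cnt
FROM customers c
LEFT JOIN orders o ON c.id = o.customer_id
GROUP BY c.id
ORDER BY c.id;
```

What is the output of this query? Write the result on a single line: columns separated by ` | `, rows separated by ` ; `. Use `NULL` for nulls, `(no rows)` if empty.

Nora | 5 ; Chen | 0 ; Ivy | 2 ; Priya | 1

LEFT JOIN keeps every customers row; unmatched ones get NULL for orders columns.
Group by customers.id and compute COUNT(o.id). COUNT(col) of an all-NULL group is 0.
  1: ids {3, 4, 10, 22, 24} → COUNT(o.id)=5
  4: ids {—} → COUNT(o.id)=0
  5: ids {12, 14} → COUNT(o.id)=2
  11: ids {21} → COUNT(o.id)=1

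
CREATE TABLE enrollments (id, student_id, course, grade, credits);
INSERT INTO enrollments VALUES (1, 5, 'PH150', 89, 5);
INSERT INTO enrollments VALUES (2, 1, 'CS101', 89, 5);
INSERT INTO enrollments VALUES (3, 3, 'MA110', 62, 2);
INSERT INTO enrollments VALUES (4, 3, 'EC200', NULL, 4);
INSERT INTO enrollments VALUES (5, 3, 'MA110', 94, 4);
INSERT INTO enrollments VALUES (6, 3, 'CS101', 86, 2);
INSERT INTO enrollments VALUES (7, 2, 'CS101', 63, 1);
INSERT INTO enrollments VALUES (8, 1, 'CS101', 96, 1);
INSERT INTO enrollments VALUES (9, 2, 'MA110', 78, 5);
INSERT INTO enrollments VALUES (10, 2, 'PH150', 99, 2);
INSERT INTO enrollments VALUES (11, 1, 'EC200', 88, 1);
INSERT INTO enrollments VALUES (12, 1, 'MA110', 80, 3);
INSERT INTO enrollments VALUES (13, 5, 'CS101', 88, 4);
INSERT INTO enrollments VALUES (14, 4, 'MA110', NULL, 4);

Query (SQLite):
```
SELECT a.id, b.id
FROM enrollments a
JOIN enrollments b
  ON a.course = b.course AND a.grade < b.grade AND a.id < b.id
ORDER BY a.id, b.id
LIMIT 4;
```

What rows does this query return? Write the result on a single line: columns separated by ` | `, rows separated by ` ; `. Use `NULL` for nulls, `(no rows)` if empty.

Pairs (a,b) with same course, a.grade < b.grade, a.id < b.id.
course groups: CS101:{2,6,7,8,13} EC200:{4,11} MA110:{3,5,9,12,14} PH150:{1,10}
Ordered by (a.id, b.id); first 4.

1 | 10 ; 2 | 8 ; 3 | 5 ; 3 | 9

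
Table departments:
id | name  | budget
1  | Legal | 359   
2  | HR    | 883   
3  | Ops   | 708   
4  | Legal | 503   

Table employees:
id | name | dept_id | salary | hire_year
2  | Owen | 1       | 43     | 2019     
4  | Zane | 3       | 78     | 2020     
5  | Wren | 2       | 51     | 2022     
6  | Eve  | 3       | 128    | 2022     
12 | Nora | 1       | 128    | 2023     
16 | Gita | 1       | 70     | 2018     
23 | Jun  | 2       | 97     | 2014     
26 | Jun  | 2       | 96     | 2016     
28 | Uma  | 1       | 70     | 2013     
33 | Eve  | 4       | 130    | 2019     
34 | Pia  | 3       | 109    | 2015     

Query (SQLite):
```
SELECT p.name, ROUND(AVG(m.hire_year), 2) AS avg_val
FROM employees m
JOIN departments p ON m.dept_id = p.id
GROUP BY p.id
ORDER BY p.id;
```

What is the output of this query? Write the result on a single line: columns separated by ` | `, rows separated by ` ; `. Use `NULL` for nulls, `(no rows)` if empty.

Legal | 2018.25 ; HR | 2017.33 ; Ops | 2019 ; Legal | 2019

Join each employees row to its departments via dept_id.
Group joined rows by departments.id; compute ROUND(AVG(m.hire_year), 2) per group.
  1: ids {2, 12, 16, 28} → ROUND(AVG(m.hire_year), 2)=2018.25
  2: ids {5, 23, 26} → ROUND(AVG(m.hire_year), 2)=2017.33
  3: ids {4, 6, 34} → ROUND(AVG(m.hire_year), 2)=2019
  4: ids {33} → ROUND(AVG(m.hire_year), 2)=2019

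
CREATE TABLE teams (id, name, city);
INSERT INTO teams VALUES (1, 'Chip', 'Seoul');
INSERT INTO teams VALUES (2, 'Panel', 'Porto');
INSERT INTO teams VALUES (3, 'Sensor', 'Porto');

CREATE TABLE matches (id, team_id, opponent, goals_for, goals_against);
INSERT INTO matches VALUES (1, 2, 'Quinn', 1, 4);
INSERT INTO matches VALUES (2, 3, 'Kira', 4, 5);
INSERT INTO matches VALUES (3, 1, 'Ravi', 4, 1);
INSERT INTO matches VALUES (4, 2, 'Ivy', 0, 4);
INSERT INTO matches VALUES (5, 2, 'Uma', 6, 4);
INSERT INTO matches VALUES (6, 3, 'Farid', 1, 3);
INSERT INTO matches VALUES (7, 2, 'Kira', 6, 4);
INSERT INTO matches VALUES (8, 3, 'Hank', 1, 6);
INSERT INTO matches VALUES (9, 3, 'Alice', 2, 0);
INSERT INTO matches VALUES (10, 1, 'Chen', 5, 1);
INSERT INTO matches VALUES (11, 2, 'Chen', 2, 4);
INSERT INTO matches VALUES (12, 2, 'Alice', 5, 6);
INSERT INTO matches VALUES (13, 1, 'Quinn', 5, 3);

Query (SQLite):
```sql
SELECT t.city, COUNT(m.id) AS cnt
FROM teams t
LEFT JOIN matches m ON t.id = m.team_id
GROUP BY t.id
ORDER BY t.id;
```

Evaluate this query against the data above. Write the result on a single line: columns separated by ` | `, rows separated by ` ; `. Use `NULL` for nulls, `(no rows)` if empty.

Seoul | 3 ; Porto | 6 ; Porto | 4

LEFT JOIN keeps every teams row; unmatched ones get NULL for matches columns.
Group by teams.id and compute COUNT(m.id). COUNT(col) of an all-NULL group is 0.
  1: ids {3, 10, 13} → COUNT(m.id)=3
  2: ids {1, 4, 5, 7, 11, 12} → COUNT(m.id)=6
  3: ids {2, 6, 8, 9} → COUNT(m.id)=4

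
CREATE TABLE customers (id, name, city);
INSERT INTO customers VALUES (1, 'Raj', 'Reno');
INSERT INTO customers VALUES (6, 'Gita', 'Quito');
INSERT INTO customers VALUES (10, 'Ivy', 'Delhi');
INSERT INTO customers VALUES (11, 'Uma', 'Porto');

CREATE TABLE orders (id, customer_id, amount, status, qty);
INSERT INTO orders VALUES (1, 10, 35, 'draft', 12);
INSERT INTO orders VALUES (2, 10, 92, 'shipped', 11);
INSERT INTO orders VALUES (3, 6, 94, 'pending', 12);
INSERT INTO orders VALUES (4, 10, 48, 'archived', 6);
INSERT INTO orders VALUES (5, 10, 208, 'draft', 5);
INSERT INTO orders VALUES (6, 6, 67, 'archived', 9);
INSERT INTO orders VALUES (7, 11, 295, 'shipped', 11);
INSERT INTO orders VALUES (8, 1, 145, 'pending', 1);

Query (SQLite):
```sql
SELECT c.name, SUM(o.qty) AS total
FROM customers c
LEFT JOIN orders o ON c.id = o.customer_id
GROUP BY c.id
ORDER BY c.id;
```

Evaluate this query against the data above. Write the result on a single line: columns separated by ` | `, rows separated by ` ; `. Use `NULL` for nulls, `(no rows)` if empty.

Raj | 1 ; Gita | 21 ; Ivy | 34 ; Uma | 11

LEFT JOIN keeps every customers row; unmatched ones get NULL for orders columns.
Group by customers.id and compute SUM(o.qty). SUM over an all-NULL group is NULL.
  1: ids {8} → SUM(o.qty)=1
  6: ids {3, 6} → SUM(o.qty)=21
  10: ids {1, 2, 4, 5} → SUM(o.qty)=34
  11: ids {7} → SUM(o.qty)=11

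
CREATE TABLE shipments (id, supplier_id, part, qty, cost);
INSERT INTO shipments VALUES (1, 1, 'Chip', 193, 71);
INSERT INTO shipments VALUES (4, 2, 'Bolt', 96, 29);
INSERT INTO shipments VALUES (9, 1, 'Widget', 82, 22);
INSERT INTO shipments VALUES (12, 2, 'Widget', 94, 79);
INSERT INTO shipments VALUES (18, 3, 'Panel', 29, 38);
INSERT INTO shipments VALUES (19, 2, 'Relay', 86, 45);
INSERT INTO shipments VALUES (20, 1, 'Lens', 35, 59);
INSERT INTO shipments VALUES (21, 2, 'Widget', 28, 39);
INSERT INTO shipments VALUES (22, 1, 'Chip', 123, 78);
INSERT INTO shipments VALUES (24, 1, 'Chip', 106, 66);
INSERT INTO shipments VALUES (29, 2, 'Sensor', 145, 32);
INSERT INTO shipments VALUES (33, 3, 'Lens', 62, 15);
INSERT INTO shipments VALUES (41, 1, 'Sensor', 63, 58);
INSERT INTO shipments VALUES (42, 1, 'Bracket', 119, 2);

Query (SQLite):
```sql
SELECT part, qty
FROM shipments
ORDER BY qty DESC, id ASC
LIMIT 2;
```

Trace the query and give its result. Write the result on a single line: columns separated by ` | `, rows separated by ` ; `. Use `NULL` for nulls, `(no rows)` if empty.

Sort by qty desc, tiebreak id asc: (193, id=1), (145, id=29), (123, id=22), (119, id=42), (106, id=24) …. Take first 2.

Chip | 193 ; Sensor | 145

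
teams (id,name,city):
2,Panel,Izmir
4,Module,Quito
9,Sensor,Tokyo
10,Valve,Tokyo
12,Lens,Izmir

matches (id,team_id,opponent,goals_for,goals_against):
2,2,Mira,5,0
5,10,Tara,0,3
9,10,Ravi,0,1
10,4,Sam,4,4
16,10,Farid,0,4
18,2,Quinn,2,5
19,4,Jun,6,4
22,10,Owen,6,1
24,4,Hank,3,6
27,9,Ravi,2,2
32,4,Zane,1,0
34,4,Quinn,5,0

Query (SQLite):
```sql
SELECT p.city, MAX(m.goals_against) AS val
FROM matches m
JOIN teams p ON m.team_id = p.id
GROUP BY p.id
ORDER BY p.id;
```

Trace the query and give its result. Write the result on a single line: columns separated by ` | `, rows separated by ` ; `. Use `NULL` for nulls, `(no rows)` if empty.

Izmir | 5 ; Quito | 6 ; Tokyo | 2 ; Tokyo | 4

Join each matches row to its teams via team_id.
Group joined rows by teams.id; compute MAX(m.goals_against) per group.
  2: ids {2, 18} → MAX(m.goals_against)=5
  4: ids {10, 19, 24, 32, 34} → MAX(m.goals_against)=6
  9: ids {27} → MAX(m.goals_against)=2
  10: ids {5, 9, 16, 22} → MAX(m.goals_against)=4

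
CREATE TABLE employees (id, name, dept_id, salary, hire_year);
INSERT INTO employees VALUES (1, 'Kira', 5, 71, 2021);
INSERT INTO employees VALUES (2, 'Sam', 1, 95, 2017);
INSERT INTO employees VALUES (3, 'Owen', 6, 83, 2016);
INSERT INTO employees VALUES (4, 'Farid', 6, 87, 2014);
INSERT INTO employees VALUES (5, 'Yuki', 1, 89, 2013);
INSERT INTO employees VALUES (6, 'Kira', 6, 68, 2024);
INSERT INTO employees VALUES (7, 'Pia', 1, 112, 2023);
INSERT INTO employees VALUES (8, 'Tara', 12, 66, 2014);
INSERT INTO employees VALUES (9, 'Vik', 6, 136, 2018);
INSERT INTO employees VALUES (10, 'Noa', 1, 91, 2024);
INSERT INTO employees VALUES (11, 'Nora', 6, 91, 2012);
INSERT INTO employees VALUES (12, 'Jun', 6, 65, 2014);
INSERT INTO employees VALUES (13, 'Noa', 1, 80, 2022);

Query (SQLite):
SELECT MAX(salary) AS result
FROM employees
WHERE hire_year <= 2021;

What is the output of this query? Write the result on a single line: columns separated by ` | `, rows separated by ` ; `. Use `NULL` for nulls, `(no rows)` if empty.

Rows where hire_year <= 2021 → salary values: [71, 95, 83, 87, 89, 66, 136, 91, 65].
MAX of non-NULL values = 136.

136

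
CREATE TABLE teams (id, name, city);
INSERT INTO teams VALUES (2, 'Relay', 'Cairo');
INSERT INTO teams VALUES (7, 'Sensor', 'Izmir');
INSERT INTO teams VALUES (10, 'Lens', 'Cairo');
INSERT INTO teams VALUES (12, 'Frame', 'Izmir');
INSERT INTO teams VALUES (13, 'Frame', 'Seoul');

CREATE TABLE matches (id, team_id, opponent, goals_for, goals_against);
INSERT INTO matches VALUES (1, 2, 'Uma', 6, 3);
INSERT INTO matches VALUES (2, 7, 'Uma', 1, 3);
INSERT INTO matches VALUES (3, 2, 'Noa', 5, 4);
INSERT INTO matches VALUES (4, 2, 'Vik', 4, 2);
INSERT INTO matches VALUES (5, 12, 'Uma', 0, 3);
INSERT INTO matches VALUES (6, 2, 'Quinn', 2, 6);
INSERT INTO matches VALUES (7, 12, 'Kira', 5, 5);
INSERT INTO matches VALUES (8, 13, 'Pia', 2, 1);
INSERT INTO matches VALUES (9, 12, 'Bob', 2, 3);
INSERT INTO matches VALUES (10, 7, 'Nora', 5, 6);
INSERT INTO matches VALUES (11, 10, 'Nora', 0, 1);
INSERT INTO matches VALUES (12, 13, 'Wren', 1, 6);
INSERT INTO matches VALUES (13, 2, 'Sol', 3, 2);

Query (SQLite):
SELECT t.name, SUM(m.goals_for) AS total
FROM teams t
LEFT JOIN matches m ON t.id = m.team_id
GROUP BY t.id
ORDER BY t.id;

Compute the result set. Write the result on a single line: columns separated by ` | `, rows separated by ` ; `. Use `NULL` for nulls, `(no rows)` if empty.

LEFT JOIN keeps every teams row; unmatched ones get NULL for matches columns.
Group by teams.id and compute SUM(m.goals_for). SUM over an all-NULL group is NULL.
  2: ids {1, 3, 4, 6, 13} → SUM(m.goals_for)=20
  7: ids {2, 10} → SUM(m.goals_for)=6
  10: ids {11} → SUM(m.goals_for)=0
  12: ids {5, 7, 9} → SUM(m.goals_for)=7
  13: ids {8, 12} → SUM(m.goals_for)=3

Relay | 20 ; Sensor | 6 ; Lens | 0 ; Frame | 7 ; Frame | 3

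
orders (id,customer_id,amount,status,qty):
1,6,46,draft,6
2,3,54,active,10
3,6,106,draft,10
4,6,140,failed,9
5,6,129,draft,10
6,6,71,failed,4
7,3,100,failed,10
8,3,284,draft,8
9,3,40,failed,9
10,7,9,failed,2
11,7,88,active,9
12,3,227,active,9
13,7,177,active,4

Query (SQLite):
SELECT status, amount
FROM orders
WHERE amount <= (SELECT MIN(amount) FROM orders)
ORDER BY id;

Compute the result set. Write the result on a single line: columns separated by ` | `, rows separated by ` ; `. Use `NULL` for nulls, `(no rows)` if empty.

failed | 9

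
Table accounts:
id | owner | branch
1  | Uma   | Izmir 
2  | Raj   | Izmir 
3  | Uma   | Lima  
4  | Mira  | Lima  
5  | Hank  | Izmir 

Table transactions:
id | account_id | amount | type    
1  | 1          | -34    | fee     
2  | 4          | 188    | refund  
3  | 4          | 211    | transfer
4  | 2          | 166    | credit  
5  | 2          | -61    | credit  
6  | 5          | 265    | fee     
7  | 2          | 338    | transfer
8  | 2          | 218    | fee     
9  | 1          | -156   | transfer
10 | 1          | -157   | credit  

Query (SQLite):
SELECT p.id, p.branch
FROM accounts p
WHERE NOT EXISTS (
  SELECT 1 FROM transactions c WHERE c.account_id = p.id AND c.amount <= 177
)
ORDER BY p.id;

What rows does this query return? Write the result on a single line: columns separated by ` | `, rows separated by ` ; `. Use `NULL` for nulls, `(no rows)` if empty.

For each accounts row, check whether any transactions with matching account_id has amount <= 177.
Keep rows where that is false.

3 | Lima ; 4 | Lima ; 5 | Izmir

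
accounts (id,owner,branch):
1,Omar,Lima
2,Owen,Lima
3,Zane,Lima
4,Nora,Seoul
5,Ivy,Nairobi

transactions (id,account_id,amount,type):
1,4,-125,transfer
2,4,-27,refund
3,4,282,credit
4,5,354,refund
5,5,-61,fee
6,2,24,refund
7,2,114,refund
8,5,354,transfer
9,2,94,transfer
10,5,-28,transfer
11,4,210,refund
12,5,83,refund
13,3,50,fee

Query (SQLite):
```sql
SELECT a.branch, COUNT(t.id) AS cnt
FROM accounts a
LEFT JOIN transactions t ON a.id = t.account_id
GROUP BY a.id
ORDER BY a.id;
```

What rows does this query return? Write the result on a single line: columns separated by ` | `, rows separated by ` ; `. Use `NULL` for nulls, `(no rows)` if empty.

Lima | 0 ; Lima | 3 ; Lima | 1 ; Seoul | 4 ; Nairobi | 5

LEFT JOIN keeps every accounts row; unmatched ones get NULL for transactions columns.
Group by accounts.id and compute COUNT(t.id). COUNT(col) of an all-NULL group is 0.
  1: ids {—} → COUNT(t.id)=0
  2: ids {6, 7, 9} → COUNT(t.id)=3
  3: ids {13} → COUNT(t.id)=1
  4: ids {1, 2, 3, 11} → COUNT(t.id)=4
  5: ids {4, 5, 8, 10, 12} → COUNT(t.id)=5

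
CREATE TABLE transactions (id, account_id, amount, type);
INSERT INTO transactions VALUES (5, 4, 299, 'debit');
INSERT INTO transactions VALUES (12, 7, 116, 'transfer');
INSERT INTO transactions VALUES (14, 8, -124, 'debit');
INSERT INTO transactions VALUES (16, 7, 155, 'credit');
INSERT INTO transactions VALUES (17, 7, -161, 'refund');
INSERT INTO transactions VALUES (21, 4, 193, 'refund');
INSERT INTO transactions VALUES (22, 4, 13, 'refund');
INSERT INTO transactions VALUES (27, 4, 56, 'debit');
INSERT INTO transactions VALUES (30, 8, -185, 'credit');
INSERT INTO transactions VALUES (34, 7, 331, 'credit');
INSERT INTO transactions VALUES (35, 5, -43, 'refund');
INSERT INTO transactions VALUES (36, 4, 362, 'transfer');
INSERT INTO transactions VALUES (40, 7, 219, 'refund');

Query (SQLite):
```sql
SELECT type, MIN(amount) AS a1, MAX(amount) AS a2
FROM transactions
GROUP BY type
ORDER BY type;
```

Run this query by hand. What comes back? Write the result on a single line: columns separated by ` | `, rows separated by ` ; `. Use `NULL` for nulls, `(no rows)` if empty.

Group transactions by type.
Per group compute: MIN(amount), MAX(amount).
  credit: ids {16, 30, 34} → MIN(amount)=-185, MAX(amount)=331
  debit: ids {5, 14, 27} → MIN(amount)=-124, MAX(amount)=299
  refund: ids {17, 21, 22, 35, 40} → MIN(amount)=-161, MAX(amount)=219
  transfer: ids {12, 36} → MIN(amount)=116, MAX(amount)=362

credit | -185 | 331 ; debit | -124 | 299 ; refund | -161 | 219 ; transfer | 116 | 362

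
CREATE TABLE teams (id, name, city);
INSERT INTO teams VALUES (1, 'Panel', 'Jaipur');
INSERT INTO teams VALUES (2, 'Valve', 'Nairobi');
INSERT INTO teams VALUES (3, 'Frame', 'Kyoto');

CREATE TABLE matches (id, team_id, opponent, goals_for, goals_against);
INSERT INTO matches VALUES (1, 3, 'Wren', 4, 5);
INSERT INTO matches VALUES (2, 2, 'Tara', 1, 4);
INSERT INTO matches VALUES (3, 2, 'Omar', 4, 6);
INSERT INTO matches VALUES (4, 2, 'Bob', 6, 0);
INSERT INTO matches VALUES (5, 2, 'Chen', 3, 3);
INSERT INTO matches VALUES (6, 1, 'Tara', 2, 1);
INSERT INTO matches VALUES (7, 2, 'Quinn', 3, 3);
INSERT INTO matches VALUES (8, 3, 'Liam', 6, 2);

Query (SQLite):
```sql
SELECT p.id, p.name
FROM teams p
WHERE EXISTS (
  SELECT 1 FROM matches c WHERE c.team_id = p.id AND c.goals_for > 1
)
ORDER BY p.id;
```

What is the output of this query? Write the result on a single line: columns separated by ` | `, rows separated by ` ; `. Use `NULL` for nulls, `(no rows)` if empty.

For each teams row, check whether any matches with matching team_id has goals_for > 1.
Keep rows where that is true.

1 | Panel ; 2 | Valve ; 3 | Frame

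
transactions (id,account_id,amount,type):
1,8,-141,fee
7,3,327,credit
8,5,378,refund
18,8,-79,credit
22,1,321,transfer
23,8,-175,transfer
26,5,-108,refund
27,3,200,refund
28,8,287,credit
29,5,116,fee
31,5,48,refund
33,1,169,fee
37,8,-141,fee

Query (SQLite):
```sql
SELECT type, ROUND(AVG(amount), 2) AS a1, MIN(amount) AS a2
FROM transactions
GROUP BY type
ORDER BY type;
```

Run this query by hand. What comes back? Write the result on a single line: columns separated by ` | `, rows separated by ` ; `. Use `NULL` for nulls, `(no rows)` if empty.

Group transactions by type.
Per group compute: ROUND(AVG(amount), 2), MIN(amount).
  credit: ids {7, 18, 28} → ROUND(AVG(amount), 2)=178.33, MIN(amount)=-79
  fee: ids {1, 29, 33, 37} → ROUND(AVG(amount), 2)=0.75, MIN(amount)=-141
  refund: ids {8, 26, 27, 31} → ROUND(AVG(amount), 2)=129.5, MIN(amount)=-108
  transfer: ids {22, 23} → ROUND(AVG(amount), 2)=73, MIN(amount)=-175

credit | 178.33 | -79 ; fee | 0.75 | -141 ; refund | 129.5 | -108 ; transfer | 73 | -175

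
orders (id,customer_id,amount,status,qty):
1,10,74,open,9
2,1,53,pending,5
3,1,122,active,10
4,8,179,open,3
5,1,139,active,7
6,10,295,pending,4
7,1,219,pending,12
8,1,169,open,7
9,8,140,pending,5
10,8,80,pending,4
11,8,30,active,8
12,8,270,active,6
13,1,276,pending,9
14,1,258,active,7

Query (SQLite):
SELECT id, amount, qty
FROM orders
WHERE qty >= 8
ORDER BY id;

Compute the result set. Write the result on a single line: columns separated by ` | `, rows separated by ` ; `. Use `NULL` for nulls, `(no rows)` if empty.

1 | 74 | 9 ; 3 | 122 | 10 ; 7 | 219 | 12 ; 11 | 30 | 8 ; 13 | 276 | 9

qty >= 8: ids {1, 3, 7, 11, 13}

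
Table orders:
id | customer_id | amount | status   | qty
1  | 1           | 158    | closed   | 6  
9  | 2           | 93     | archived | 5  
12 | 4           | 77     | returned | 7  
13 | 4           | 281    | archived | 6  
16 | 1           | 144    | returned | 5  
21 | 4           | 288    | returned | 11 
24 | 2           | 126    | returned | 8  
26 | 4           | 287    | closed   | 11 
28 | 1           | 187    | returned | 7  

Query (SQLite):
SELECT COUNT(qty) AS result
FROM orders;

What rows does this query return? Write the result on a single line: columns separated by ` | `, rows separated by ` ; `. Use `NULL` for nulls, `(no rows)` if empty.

9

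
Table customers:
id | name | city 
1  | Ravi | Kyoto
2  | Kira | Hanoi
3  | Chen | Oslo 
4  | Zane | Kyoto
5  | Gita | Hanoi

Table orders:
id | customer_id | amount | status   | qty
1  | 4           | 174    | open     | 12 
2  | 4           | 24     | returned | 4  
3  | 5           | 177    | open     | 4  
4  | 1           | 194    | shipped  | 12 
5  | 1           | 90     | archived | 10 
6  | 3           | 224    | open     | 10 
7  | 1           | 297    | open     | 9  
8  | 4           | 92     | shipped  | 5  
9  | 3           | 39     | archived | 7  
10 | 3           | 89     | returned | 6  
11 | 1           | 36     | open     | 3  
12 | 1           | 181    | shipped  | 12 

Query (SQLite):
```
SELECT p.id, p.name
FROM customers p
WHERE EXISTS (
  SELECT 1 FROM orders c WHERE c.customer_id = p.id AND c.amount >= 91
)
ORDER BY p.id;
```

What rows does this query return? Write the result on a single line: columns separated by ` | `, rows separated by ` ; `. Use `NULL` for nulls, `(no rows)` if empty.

1 | Ravi ; 3 | Chen ; 4 | Zane ; 5 | Gita

For each customers row, check whether any orders with matching customer_id has amount >= 91.
Keep rows where that is true.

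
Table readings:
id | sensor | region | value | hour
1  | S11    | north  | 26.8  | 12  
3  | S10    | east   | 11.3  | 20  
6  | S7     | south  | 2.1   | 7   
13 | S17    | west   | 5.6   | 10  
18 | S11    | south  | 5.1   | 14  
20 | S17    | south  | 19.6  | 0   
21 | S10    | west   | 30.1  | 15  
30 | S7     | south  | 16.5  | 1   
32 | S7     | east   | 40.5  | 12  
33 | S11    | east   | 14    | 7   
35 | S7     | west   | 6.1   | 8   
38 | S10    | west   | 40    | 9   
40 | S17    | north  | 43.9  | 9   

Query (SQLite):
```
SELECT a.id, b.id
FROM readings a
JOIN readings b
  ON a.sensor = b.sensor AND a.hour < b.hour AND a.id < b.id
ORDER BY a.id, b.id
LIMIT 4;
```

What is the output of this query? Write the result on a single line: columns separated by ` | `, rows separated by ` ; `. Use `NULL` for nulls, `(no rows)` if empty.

Pairs (a,b) with same sensor, a.hour < b.hour, a.id < b.id.
sensor groups: S10:{3,21,38} S11:{1,18,33} S17:{13,20,40} S7:{6,30,32,35}
Ordered by (a.id, b.id); first 4.

1 | 18 ; 6 | 32 ; 6 | 35 ; 20 | 40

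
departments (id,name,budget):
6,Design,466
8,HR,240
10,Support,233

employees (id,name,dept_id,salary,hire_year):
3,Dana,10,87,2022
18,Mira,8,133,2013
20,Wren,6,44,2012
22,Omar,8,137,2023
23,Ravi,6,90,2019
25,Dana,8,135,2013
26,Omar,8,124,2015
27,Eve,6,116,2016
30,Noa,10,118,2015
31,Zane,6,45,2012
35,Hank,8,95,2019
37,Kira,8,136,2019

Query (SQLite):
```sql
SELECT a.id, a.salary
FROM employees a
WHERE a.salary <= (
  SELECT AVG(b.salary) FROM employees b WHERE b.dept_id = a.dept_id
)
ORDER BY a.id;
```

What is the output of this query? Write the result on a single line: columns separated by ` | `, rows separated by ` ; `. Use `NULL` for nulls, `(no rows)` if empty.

For each employees row a, compute AVG(salary) over rows sharing a.dept_id.
Keep row a if a.salary <= that per-group AVG.
  dept_id=6: AVG(salary) = 73.75
  dept_id=8: AVG(salary) = 126.666667
  dept_id=10: AVG(salary) = 102.5

3 | 87 ; 20 | 44 ; 26 | 124 ; 31 | 45 ; 35 | 95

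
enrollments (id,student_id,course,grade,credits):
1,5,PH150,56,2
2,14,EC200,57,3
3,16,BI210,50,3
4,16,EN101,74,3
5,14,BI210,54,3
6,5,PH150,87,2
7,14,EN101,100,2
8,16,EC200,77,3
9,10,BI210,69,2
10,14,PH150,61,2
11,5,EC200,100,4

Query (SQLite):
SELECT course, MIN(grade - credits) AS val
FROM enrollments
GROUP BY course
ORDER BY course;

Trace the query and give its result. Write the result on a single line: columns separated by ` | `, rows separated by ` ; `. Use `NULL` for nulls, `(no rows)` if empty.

BI210 | 47 ; EC200 | 54 ; EN101 | 71 ; PH150 | 54

For each row compute grade - credits.
Group by course; take MIN of the expression per group.
  BI210: ids {3, 5, 9} → MIN(grade - credits)=47
  EC200: ids {2, 8, 11} → MIN(grade - credits)=54
  EN101: ids {4, 7} → MIN(grade - credits)=71
  PH150: ids {1, 6, 10} → MIN(grade - credits)=54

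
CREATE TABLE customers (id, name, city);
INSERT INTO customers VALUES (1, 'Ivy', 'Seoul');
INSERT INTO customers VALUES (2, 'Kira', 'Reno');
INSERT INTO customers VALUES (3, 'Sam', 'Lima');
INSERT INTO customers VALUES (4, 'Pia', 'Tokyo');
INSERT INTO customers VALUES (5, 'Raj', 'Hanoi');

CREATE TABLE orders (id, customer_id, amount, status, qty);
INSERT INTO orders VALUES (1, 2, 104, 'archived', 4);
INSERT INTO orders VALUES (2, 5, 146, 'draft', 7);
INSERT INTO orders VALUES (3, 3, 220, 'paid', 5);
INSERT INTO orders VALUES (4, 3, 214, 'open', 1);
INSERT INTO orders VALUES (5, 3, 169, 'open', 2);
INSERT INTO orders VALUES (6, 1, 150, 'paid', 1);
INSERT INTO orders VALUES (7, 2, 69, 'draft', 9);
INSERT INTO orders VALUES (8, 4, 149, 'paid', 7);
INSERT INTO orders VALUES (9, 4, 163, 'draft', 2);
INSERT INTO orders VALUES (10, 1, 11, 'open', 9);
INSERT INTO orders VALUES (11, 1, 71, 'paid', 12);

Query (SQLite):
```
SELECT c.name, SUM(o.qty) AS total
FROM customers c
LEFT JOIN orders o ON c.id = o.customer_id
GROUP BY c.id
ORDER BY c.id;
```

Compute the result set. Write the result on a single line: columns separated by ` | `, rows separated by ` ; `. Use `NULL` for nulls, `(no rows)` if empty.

LEFT JOIN keeps every customers row; unmatched ones get NULL for orders columns.
Group by customers.id and compute SUM(o.qty). SUM over an all-NULL group is NULL.
  1: ids {6, 10, 11} → SUM(o.qty)=22
  2: ids {1, 7} → SUM(o.qty)=13
  3: ids {3, 4, 5} → SUM(o.qty)=8
  4: ids {8, 9} → SUM(o.qty)=9
  5: ids {2} → SUM(o.qty)=7

Ivy | 22 ; Kira | 13 ; Sam | 8 ; Pia | 9 ; Raj | 7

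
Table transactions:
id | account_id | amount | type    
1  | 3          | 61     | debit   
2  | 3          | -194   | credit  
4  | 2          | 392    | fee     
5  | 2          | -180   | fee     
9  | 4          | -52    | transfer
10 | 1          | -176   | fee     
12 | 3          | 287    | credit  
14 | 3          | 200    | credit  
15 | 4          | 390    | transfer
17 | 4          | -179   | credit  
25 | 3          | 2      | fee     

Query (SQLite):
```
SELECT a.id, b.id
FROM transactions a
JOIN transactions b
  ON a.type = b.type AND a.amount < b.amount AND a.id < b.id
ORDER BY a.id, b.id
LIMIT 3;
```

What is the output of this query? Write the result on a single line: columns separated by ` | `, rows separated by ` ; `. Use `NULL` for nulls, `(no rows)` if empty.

Pairs (a,b) with same type, a.amount < b.amount, a.id < b.id.
type groups: credit:{2,12,14,17} debit:{1} fee:{4,5,10,25} transfer:{9,15}
Ordered by (a.id, b.id); first 3.

2 | 12 ; 2 | 14 ; 2 | 17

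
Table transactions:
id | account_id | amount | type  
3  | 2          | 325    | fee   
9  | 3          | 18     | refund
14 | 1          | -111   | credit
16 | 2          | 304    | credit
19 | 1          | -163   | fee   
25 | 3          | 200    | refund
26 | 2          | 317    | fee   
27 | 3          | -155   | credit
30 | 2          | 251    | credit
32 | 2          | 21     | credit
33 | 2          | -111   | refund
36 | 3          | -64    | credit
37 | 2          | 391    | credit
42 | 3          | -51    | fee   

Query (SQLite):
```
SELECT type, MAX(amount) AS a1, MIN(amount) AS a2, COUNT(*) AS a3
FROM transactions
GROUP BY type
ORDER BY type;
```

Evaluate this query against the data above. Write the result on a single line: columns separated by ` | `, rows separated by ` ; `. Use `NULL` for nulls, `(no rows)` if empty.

credit | 391 | -155 | 7 ; fee | 325 | -163 | 4 ; refund | 200 | -111 | 3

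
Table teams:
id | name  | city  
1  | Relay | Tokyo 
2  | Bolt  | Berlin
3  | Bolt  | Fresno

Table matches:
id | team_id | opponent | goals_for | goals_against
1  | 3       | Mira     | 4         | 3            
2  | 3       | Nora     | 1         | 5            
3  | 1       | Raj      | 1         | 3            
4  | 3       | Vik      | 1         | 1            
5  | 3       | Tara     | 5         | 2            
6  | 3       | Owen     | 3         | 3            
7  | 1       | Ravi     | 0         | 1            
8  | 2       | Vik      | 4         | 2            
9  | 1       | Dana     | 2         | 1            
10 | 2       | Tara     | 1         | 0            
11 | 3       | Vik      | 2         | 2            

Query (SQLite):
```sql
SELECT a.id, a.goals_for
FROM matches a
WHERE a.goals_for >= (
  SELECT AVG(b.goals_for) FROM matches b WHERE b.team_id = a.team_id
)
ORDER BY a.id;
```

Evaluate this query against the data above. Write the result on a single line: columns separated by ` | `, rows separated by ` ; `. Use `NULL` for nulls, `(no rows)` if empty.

For each matches row a, compute AVG(goals_for) over rows sharing a.team_id.
Keep row a if a.goals_for >= that per-group AVG.
  team_id=1: AVG(goals_for) = 1.0
  team_id=2: AVG(goals_for) = 2.5
  team_id=3: AVG(goals_for) = 2.666667

1 | 4 ; 3 | 1 ; 5 | 5 ; 6 | 3 ; 8 | 4 ; 9 | 2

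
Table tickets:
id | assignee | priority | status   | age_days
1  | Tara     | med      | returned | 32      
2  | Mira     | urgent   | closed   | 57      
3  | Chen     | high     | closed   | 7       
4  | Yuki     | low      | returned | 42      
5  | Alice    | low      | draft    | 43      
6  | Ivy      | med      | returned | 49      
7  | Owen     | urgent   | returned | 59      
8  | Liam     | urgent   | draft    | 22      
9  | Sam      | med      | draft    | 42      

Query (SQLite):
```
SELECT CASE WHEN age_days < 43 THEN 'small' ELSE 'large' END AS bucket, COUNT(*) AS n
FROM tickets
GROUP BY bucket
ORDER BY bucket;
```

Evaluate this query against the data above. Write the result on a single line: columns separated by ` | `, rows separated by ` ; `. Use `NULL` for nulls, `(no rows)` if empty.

large | 4 ; small | 5

Bucket rows by age_days < 43 → 'small' else 'large'; count each bucket.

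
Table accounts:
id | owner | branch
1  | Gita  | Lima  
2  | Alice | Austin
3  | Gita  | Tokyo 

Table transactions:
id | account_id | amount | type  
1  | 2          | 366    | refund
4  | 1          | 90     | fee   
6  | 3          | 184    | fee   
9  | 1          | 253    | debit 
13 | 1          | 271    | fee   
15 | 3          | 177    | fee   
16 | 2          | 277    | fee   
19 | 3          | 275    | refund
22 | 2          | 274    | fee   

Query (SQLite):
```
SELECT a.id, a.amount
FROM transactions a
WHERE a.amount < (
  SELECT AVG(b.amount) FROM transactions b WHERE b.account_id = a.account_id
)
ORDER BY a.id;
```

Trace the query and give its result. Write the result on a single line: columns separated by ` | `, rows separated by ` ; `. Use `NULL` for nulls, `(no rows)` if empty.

For each transactions row a, compute AVG(amount) over rows sharing a.account_id.
Keep row a if a.amount < that per-group AVG.
  account_id=1: AVG(amount) = 204.666667
  account_id=2: AVG(amount) = 305.666667
  account_id=3: AVG(amount) = 212.0

4 | 90 ; 6 | 184 ; 15 | 177 ; 16 | 277 ; 22 | 274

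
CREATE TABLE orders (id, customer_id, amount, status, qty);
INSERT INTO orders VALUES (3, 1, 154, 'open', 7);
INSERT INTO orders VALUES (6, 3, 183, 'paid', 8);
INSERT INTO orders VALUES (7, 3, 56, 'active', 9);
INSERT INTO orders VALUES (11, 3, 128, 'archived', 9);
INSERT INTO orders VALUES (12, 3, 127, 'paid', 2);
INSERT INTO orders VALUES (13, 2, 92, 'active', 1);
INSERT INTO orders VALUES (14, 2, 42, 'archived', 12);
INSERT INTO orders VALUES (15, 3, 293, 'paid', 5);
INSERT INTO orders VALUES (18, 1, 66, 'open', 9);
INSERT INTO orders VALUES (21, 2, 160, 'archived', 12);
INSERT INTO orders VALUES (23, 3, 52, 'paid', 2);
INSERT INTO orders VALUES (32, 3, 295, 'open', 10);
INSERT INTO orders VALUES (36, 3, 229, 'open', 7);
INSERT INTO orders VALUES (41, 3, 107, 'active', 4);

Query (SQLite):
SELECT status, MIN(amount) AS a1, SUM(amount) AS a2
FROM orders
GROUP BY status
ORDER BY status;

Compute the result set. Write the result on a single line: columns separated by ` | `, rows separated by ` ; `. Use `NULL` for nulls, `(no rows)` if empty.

active | 56 | 255 ; archived | 42 | 330 ; open | 66 | 744 ; paid | 52 | 655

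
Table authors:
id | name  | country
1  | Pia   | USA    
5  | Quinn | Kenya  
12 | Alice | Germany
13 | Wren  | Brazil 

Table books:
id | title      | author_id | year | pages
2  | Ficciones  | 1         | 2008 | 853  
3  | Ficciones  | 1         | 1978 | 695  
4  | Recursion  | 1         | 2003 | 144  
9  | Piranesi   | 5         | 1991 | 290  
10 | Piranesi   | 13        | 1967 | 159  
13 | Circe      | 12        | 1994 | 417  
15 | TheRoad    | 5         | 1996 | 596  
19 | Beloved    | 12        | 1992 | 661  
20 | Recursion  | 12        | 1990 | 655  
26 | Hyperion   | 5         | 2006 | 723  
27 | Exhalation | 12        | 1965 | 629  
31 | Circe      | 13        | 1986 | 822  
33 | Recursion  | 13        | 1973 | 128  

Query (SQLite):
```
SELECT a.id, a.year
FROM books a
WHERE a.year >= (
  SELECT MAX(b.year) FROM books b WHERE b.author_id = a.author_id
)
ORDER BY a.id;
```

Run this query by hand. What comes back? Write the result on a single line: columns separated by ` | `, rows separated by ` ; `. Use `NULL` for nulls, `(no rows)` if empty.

2 | 2008 ; 13 | 1994 ; 26 | 2006 ; 31 | 1986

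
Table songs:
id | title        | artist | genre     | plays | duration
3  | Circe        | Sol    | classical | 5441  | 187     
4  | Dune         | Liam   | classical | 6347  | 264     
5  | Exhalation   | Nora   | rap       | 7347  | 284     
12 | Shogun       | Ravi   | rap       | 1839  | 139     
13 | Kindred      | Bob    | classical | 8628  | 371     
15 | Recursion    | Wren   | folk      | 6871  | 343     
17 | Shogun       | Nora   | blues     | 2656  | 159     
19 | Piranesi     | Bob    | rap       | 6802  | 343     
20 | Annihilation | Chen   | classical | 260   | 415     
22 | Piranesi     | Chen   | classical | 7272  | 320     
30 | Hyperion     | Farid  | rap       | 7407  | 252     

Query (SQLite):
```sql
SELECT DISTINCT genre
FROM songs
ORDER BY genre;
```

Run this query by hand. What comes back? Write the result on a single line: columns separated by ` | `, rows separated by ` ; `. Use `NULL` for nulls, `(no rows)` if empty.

Collect distinct genre values from songs.

blues ; classical ; folk ; rap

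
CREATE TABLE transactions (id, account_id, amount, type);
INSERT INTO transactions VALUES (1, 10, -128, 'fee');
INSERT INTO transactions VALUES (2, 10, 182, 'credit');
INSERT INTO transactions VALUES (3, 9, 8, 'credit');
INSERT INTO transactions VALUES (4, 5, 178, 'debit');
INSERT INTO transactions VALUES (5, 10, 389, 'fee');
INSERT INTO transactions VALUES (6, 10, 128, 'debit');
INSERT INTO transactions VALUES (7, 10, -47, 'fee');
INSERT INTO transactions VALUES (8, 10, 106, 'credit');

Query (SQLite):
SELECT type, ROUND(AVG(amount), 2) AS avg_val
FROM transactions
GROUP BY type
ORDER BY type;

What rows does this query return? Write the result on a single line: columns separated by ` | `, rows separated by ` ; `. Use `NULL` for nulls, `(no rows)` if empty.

credit | 98.67 ; debit | 153 ; fee | 71.33

Partition transactions by type; compute ROUND(AVG(amount), 2) within each group.
  credit: ids {2, 3, 8} → ROUND(AVG(amount), 2)=98.67
  debit: ids {4, 6} → ROUND(AVG(amount), 2)=153
  fee: ids {1, 5, 7} → ROUND(AVG(amount), 2)=71.33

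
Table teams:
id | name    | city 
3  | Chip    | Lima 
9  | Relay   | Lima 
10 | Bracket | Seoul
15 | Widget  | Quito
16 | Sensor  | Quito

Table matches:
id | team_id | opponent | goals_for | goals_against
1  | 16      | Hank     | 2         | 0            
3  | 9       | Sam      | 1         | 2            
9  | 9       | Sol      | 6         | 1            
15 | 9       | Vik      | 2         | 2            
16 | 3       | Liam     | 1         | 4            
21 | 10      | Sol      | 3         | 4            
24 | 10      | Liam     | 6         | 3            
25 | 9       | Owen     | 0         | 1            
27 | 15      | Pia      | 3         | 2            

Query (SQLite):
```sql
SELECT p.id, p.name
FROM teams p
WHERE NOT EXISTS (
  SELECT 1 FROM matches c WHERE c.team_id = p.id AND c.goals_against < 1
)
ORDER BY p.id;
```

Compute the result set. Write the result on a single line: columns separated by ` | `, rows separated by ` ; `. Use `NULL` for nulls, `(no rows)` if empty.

3 | Chip ; 9 | Relay ; 10 | Bracket ; 15 | Widget

For each teams row, check whether any matches with matching team_id has goals_against < 1.
Keep rows where that is false.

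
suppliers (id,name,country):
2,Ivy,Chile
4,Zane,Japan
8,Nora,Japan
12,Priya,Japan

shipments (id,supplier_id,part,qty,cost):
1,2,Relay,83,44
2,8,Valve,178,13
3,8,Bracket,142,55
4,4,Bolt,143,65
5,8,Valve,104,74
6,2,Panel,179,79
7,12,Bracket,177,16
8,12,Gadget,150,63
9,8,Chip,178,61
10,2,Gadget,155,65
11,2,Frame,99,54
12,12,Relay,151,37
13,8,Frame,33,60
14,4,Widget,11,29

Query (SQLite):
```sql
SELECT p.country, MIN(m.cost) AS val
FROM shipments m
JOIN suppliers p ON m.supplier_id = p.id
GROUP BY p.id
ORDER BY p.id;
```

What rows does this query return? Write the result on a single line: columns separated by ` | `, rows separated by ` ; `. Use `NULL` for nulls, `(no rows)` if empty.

Chile | 44 ; Japan | 29 ; Japan | 13 ; Japan | 16

Join each shipments row to its suppliers via supplier_id.
Group joined rows by suppliers.id; compute MIN(m.cost) per group.
  2: ids {1, 6, 10, 11} → MIN(m.cost)=44
  4: ids {4, 14} → MIN(m.cost)=29
  8: ids {2, 3, 5, 9, 13} → MIN(m.cost)=13
  12: ids {7, 8, 12} → MIN(m.cost)=16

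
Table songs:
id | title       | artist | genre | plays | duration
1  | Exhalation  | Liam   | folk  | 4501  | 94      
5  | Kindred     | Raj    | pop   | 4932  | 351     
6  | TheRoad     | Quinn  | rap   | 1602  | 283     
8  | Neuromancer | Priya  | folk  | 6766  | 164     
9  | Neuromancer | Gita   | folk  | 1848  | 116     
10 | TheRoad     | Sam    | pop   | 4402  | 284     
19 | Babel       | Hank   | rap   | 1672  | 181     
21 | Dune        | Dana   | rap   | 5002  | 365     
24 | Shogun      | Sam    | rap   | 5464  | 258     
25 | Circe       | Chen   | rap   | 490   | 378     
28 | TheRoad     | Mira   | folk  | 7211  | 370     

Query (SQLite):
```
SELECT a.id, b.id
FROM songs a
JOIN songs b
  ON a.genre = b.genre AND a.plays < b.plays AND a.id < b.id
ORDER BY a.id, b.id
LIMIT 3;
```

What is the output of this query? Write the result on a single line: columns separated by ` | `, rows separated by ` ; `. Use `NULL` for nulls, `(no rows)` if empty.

1 | 8 ; 1 | 28 ; 6 | 19

Pairs (a,b) with same genre, a.plays < b.plays, a.id < b.id.
genre groups: folk:{1,8,9,28} pop:{5,10} rap:{6,19,21,24,25}
Ordered by (a.id, b.id); first 3.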